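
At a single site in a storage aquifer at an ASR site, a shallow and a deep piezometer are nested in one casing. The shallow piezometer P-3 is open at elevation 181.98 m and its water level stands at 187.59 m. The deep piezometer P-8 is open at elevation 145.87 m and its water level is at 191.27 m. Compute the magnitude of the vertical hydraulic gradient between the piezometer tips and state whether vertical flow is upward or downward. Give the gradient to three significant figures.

|i_v| ≈ 0.102; vertical flow is upward

Total head at P-3: h = 187.59 m (water level in the standpipe).
Total head at P-8: h = 191.27 m.
Δh = h(P-3) − h(P-8) = 187.59 − 191.27 = -3.68 m.
Vertical separation Δz = 181.98 − 145.87 = 36.11 m.
|i_v| = |Δh| / Δz = 3.68 / 36.11 = 0.102.
Head is higher in the deep piezometer, so vertical flow is upward (discharge condition).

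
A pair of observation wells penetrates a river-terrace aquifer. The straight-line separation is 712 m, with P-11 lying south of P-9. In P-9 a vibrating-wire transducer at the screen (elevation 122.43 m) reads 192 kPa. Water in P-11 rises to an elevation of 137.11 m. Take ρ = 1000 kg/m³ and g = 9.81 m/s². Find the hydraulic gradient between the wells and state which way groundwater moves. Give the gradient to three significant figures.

i ≈ 0.00687; groundwater flows toward the south

Pressure head at P-9: ψ = P/(ρg) = 192×1000 / (1000 × 9.81) = 19.57 m.
Total head at P-9: h = z + ψ = 122.43 + 19.57 = 142.00 m.
Total head at P-11: h = 137.11 m (water level in the piezometer is the total head).
Head difference: h(P-9) − h(P-11) = 142.00 − 137.11 = 4.89 m.
Hydraulic gradient: i = |Δh| / L = 4.89 / 712 = 0.00687.
Flow is from higher to lower head: from P-9 toward P-11, i.e. toward the south.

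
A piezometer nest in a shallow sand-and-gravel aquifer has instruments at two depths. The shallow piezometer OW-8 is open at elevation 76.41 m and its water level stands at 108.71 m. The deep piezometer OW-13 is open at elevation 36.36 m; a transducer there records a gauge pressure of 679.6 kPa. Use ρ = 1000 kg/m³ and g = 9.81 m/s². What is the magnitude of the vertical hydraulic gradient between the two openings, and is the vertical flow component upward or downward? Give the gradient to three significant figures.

|i_v| ≈ 0.0767; vertical flow is downward

Total head at OW-8: h = 108.71 m (water level in the standpipe).
Pressure head at OW-13: ψ = P/(ρg) = 679.6×1000 / (1000 × 9.81) = 69.28 m.
Total head at OW-13: h = z + ψ = 36.36 + 69.28 = 105.64 m.
Δh = h(OW-8) − h(OW-13) = 108.71 − 105.64 = 3.07 m.
Vertical separation Δz = 76.41 − 36.36 = 40.05 m.
|i_v| = |Δh| / Δz = 3.07 / 40.05 = 0.0767.
Head is higher in the shallow piezometer, so vertical flow is downward (recharge condition).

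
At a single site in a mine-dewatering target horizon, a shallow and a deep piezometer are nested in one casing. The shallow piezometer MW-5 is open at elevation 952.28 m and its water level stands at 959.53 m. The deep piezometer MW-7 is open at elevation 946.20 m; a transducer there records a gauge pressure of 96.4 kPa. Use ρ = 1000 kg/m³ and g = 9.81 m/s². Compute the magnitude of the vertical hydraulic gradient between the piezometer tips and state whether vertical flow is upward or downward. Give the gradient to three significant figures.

|i_v| ≈ 0.576; vertical flow is downward

Total head at MW-5: h = 959.53 m (water level in the standpipe).
Pressure head at MW-7: ψ = P/(ρg) = 96.4×1000 / (1000 × 9.81) = 9.83 m.
Total head at MW-7: h = z + ψ = 946.20 + 9.83 = 956.03 m.
Δh = h(MW-5) − h(MW-7) = 959.53 − 956.03 = 3.50 m.
Vertical separation Δz = 952.28 − 946.20 = 6.08 m.
|i_v| = |Δh| / Δz = 3.50 / 6.08 = 0.576.
Head is higher in the shallow piezometer, so vertical flow is downward (recharge condition).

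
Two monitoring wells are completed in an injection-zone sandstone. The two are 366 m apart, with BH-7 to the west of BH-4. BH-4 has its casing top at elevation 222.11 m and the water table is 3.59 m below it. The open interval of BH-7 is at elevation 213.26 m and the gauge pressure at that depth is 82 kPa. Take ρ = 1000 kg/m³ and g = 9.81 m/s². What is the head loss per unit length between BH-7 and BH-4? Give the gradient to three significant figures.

Total head at BH-4: h = 222.11 − 3.59 = 218.52 m.
Pressure head at BH-7: ψ = P/(ρg) = 82×1000 / (1000 × 9.81) = 8.36 m.
Total head at BH-7: h = z + ψ = 213.26 + 8.36 = 221.62 m.
Head difference: h(BH-4) − h(BH-7) = 218.52 − 221.62 = -3.10 m.
Hydraulic gradient: i = |Δh| / L = 3.10 / 366 = 0.00847.

i ≈ 0.00847 m/m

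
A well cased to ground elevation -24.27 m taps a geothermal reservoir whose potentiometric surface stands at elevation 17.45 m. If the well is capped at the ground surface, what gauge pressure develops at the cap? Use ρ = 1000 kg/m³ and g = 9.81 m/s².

P ≈ 409 kPa

Head above the cap: Δh = 17.45 − (-24.27) = 41.72 m.
P = ρgΔh = 1000 × 9.81 × 41.72 = 409273 Pa ≈ 409 kPa.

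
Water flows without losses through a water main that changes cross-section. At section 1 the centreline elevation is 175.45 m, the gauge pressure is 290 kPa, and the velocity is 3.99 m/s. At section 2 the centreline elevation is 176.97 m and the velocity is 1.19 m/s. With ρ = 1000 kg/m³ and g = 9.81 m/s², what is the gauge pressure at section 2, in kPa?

P₂ ≈ 282 kPa

Pressure head at 1: ψ₁ = P₁/(ρg) = 290×1000 / (1000 × 9.81) = 29.56 m.
Velocity heads: v₁²/2g = 3.99²/19.62 = 0.811 m; v₂²/2g = 1.19²/19.62 = 0.072 m.
Total head H = z₁ + ψ₁ + v₁²/2g = 175.45 + 29.56 + 0.811 = 205.82 m.
ψ₂ = H − z₂ − v₂²/2g = 205.82 − 176.97 − 0.072 = 28.78 m.
P₂ = ρgψ₂ = 1000 × 9.81 × 28.78 ≈ 282 kPa.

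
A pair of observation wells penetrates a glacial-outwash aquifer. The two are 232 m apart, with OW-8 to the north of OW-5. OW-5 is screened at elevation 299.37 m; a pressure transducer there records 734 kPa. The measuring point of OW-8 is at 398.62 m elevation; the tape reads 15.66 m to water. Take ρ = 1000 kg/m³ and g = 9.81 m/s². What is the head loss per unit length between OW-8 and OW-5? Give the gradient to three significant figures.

i ≈ 0.0378 m/m

Pressure head at OW-5: ψ = P/(ρg) = 734×1000 / (1000 × 9.81) = 74.82 m.
Total head at OW-5: h = z + ψ = 299.37 + 74.82 = 374.19 m.
Total head at OW-8: h = 398.62 − 15.66 = 382.96 m.
Head difference: h(OW-5) − h(OW-8) = 374.19 − 382.96 = -8.77 m.
Hydraulic gradient: i = |Δh| / L = 8.77 / 232 = 0.0378.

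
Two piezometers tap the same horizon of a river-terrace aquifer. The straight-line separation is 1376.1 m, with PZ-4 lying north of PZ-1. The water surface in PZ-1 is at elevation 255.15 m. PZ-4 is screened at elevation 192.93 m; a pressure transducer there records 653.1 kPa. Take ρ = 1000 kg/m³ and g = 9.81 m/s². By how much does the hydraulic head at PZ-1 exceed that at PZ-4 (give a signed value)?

Δh ≈ -4.35 m

Total head at PZ-1: h = 255.15 m (water level in the piezometer is the total head).
Pressure head at PZ-4: ψ = P/(ρg) = 653.1×1000 / (1000 × 9.81) = 66.57 m.
Total head at PZ-4: h = z + ψ = 192.93 + 66.57 = 259.50 m.
Head difference: h(PZ-1) − h(PZ-4) = 255.15 − 259.50 = -4.35 m.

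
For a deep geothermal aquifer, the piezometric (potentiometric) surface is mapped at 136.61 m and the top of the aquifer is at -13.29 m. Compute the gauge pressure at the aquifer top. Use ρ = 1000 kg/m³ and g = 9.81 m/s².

Pressure head at the aquifer top: ψ = h − z = 136.61 − (-13.29) = 149.90 m.
P = ρgψ = 1000 × 9.81 × 149.90 = 1470519 Pa ≈ 1470 kPa.

P ≈ 1470 kPa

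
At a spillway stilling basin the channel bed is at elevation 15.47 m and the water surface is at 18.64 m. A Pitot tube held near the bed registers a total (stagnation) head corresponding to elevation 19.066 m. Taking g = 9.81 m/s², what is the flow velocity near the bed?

v ≈ 2.89 m/s

Near the bed, under hydrostatic conditions, the piezometric head (z + ψ) equals the free-surface elevation, 18.64 m.
Velocity head = total − piezometric = 19.066 − 18.64 = 0.426 m.
v = √(2g·h_v) = √(2 × 9.81 × 0.426) = 2.89 m/s.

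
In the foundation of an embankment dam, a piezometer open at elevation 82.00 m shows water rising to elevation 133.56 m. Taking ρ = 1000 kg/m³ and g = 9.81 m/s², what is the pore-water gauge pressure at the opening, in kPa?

P ≈ 506 kPa

Pressure head ψ = h − z = 133.56 − 82.00 = 51.56 m.
P = ρgψ = 1000 × 9.81 × 51.56 = 505804 Pa ≈ 506 kPa.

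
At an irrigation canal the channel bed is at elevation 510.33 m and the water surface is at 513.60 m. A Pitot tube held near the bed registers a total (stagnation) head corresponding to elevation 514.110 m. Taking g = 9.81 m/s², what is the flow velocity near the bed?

Near the bed, under hydrostatic conditions, the piezometric head (z + ψ) equals the free-surface elevation, 513.60 m.
Velocity head = total − piezometric = 514.110 − 513.60 = 0.510 m.
v = √(2g·h_v) = √(2 × 9.81 × 0.510) = 3.16 m/s.

v ≈ 3.16 m/s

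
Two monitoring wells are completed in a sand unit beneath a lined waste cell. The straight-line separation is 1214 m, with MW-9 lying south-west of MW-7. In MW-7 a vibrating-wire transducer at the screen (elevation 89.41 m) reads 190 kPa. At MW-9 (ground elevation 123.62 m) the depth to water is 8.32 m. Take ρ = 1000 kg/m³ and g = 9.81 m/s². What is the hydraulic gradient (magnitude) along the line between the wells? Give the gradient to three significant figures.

Pressure head at MW-7: ψ = P/(ρg) = 190×1000 / (1000 × 9.81) = 19.37 m.
Total head at MW-7: h = z + ψ = 89.41 + 19.37 = 108.78 m.
Total head at MW-9: h = 123.62 − 8.32 = 115.30 m.
Head difference: h(MW-7) − h(MW-9) = 108.78 − 115.30 = -6.52 m.
Hydraulic gradient: i = |Δh| / L = 6.52 / 1214 = 0.00537.

i ≈ 0.00537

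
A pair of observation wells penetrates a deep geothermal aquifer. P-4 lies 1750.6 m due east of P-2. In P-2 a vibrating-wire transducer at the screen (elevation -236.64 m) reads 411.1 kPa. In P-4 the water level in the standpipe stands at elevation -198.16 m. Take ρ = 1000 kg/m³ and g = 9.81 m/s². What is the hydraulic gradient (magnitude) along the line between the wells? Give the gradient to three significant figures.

Pressure head at P-2: ψ = P/(ρg) = 411.1×1000 / (1000 × 9.81) = 41.91 m.
Total head at P-2: h = z + ψ = -236.64 + 41.91 = -194.73 m.
Total head at P-4: h = -198.16 m (water level in the piezometer is the total head).
Head difference: h(P-2) − h(P-4) = -194.73 − (-198.16) = 3.43 m.
Hydraulic gradient: i = |Δh| / L = 3.43 / 1750.6 = 0.00196.

i ≈ 0.00196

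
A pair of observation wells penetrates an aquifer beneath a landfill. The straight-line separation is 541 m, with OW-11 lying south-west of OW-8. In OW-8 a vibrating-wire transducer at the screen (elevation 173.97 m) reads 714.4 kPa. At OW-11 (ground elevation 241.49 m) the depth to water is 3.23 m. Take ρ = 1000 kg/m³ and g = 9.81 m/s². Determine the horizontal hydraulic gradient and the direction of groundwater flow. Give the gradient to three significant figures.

Pressure head at OW-8: ψ = P/(ρg) = 714.4×1000 / (1000 × 9.81) = 72.82 m.
Total head at OW-8: h = z + ψ = 173.97 + 72.82 = 246.79 m.
Total head at OW-11: h = 241.49 − 3.23 = 238.26 m.
Head difference: h(OW-8) − h(OW-11) = 246.79 − 238.26 = 8.53 m.
Hydraulic gradient: i = |Δh| / L = 8.53 / 541 = 0.0158.
Flow is from higher to lower head: from OW-8 toward OW-11, i.e. toward the south-west.

i ≈ 0.0158; groundwater flows toward the south-west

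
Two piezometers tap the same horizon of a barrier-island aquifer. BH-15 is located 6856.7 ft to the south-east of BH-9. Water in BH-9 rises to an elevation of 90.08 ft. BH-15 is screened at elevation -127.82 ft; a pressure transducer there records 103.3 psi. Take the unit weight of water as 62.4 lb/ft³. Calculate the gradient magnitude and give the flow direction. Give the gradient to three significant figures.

i ≈ 0.00299; groundwater flows toward the north-west

Total head at BH-9: h = 90.08 ft (water level in the piezometer is the total head).
Pressure head at BH-15: ψ = 144·P/γ = 144 × 103.3 / 62.4 = 238.38 ft.
Total head at BH-15: h = z + ψ = -127.82 + 238.38 = 110.56 ft.
Head difference: h(BH-9) − h(BH-15) = 90.08 − 110.56 = -20.48 ft.
Hydraulic gradient: i = |Δh| / L = 20.48 / 6856.7 = 0.00299.
Flow is from higher to lower head: from BH-15 toward BH-9, i.e. toward the north-west.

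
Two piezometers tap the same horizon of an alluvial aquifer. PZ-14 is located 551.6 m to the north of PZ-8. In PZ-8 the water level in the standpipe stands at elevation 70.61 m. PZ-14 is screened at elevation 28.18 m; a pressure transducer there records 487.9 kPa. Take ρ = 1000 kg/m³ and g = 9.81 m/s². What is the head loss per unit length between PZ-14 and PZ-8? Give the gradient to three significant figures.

Total head at PZ-8: h = 70.61 m (water level in the piezometer is the total head).
Pressure head at PZ-14: ψ = P/(ρg) = 487.9×1000 / (1000 × 9.81) = 49.73 m.
Total head at PZ-14: h = z + ψ = 28.18 + 49.73 = 77.91 m.
Head difference: h(PZ-8) − h(PZ-14) = 70.61 − 77.91 = -7.30 m.
Hydraulic gradient: i = |Δh| / L = 7.30 / 551.6 = 0.0132.

i ≈ 0.0132 m/m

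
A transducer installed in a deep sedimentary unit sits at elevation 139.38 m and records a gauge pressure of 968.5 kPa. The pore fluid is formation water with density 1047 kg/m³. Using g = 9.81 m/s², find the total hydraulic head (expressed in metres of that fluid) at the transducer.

ψ = P/(ρg) = 968.5×1000 / (1047 × 9.81) = 94.29 m.
h = z + ψ = 139.38 + 94.29 = 233.67 m.

h ≈ 233.67 m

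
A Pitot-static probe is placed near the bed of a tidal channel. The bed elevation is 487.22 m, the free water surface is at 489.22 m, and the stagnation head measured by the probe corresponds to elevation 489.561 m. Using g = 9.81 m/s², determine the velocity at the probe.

Near the bed, under hydrostatic conditions, the piezometric head (z + ψ) equals the free-surface elevation, 489.22 m.
Velocity head = total − piezometric = 489.561 − 489.22 = 0.341 m.
v = √(2g·h_v) = √(2 × 9.81 × 0.341) = 2.59 m/s.

v ≈ 2.59 m/s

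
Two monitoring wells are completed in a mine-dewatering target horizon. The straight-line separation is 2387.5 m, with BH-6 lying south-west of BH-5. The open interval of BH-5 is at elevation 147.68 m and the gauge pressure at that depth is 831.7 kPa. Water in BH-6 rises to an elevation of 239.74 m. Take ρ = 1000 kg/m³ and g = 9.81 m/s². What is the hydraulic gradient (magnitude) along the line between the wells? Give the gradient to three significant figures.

i ≈ 0.00305

Pressure head at BH-5: ψ = P/(ρg) = 831.7×1000 / (1000 × 9.81) = 84.78 m.
Total head at BH-5: h = z + ψ = 147.68 + 84.78 = 232.46 m.
Total head at BH-6: h = 239.74 m (water level in the piezometer is the total head).
Head difference: h(BH-5) − h(BH-6) = 232.46 − 239.74 = -7.28 m.
Hydraulic gradient: i = |Δh| / L = 7.28 / 2387.5 = 0.00305.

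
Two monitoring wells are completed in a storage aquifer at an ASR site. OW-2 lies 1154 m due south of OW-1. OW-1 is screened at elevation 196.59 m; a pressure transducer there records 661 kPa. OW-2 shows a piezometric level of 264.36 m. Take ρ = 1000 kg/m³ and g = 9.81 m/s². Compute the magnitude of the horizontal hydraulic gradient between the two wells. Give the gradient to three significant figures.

i ≈ 0.000338

Pressure head at OW-1: ψ = P/(ρg) = 661×1000 / (1000 × 9.81) = 67.38 m.
Total head at OW-1: h = z + ψ = 196.59 + 67.38 = 263.97 m.
Total head at OW-2: h = 264.36 m (water level in the piezometer is the total head).
Head difference: h(OW-1) − h(OW-2) = 263.97 − 264.36 = -0.39 m.
Hydraulic gradient: i = |Δh| / L = 0.39 / 1154 = 0.000338.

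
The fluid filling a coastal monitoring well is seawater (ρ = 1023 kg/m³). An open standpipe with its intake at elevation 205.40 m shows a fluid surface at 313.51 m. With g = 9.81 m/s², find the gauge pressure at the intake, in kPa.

P ≈ 1080 kPa

Pressure head ψ = h − z = 313.51 − 205.40 = 108.11 m.
P = ρgψ = 1023 × 9.81 × 108.11 = 1084952 Pa ≈ 1080 kPa.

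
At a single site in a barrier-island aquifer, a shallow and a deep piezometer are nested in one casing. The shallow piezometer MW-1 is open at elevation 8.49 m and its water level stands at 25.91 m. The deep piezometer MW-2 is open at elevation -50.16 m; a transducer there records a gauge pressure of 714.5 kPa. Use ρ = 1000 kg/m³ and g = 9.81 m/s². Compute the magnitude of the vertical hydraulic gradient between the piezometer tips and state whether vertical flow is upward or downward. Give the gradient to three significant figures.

Total head at MW-1: h = 25.91 m (water level in the standpipe).
Pressure head at MW-2: ψ = P/(ρg) = 714.5×1000 / (1000 × 9.81) = 72.83 m.
Total head at MW-2: h = z + ψ = -50.16 + 72.83 = 22.67 m.
Δh = h(MW-1) − h(MW-2) = 25.91 − 22.67 = 3.24 m.
Vertical separation Δz = 8.49 − (-50.16) = 58.65 m.
|i_v| = |Δh| / Δz = 3.24 / 58.65 = 0.0552.
Head is higher in the shallow piezometer, so vertical flow is downward (recharge condition).

|i_v| ≈ 0.0552; vertical flow is downward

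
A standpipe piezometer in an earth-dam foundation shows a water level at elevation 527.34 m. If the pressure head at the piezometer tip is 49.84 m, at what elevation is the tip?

z ≈ 477.50 m

z = h − ψ = 527.34 − 49.84 = 477.50 m.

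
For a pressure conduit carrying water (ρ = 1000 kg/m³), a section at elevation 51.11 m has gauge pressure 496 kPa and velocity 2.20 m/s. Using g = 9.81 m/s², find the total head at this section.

h ≈ 101.92 m

Pressure head ψ = P/(ρg) = 496×1000 / (1000 × 9.81) = 50.56 m.
Velocity head = v²/(2g) = 2.20² / (2 × 9.81) = 0.247 m.
h = z + ψ + v²/(2g) = 51.11 + 50.56 + 0.247 = 101.92 m.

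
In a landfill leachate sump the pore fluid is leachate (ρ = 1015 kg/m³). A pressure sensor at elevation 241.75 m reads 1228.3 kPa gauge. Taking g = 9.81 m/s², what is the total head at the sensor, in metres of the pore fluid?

h ≈ 365.11 m

ψ = P/(ρg) = 1228.3×1000 / (1015 × 9.81) = 123.36 m.
h = z + ψ = 241.75 + 123.36 = 365.11 m.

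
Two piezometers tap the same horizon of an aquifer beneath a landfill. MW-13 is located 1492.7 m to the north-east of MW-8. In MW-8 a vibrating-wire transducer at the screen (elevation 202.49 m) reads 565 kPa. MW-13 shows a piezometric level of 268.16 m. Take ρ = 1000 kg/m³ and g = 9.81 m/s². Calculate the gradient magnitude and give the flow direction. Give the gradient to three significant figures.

Pressure head at MW-8: ψ = P/(ρg) = 565×1000 / (1000 × 9.81) = 57.59 m.
Total head at MW-8: h = z + ψ = 202.49 + 57.59 = 260.08 m.
Total head at MW-13: h = 268.16 m (water level in the piezometer is the total head).
Head difference: h(MW-8) − h(MW-13) = 260.08 − 268.16 = -8.08 m.
Hydraulic gradient: i = |Δh| / L = 8.08 / 1492.7 = 0.00541.
Flow is from higher to lower head: from MW-13 toward MW-8, i.e. toward the south-west.

i ≈ 0.00541; groundwater flows toward the south-west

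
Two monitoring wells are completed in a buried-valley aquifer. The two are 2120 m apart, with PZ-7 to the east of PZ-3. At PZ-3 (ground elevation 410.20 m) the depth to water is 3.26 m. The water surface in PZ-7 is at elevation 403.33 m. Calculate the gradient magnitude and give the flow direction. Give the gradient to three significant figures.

i ≈ 0.00170; groundwater flows toward the east

Total head at PZ-3: h = 410.20 − 3.26 = 406.94 m.
Total head at PZ-7: h = 403.33 m (water level in the piezometer is the total head).
Head difference: h(PZ-3) − h(PZ-7) = 406.94 − 403.33 = 3.61 m.
Hydraulic gradient: i = |Δh| / L = 3.61 / 2120 = 0.00170.
Flow is from higher to lower head: from PZ-3 toward PZ-7, i.e. toward the east.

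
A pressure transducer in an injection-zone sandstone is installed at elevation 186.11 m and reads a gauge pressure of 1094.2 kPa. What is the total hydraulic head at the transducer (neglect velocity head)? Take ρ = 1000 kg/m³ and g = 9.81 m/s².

ψ = P/(ρg) = 1094.2×1000 / (1000 × 9.81) = 111.54 m.
h = z + ψ = 186.11 + 111.54 = 297.65 m.

h ≈ 297.65 m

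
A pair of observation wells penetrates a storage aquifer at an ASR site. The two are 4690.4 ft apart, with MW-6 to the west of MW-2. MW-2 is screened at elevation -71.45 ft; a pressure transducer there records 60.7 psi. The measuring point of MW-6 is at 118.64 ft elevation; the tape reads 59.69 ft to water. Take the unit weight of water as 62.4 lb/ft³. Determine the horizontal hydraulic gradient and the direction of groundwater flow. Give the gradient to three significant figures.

i ≈ 0.00206; groundwater flows toward the west

Pressure head at MW-2: ψ = 144·P/γ = 144 × 60.7 / 62.4 = 140.08 ft.
Total head at MW-2: h = z + ψ = -71.45 + 140.08 = 68.63 ft.
Total head at MW-6: h = 118.64 − 59.69 = 58.95 ft.
Head difference: h(MW-2) − h(MW-6) = 68.63 − 58.95 = 9.68 ft.
Hydraulic gradient: i = |Δh| / L = 9.68 / 4690.4 = 0.00206.
Flow is from higher to lower head: from MW-2 toward MW-6, i.e. toward the west.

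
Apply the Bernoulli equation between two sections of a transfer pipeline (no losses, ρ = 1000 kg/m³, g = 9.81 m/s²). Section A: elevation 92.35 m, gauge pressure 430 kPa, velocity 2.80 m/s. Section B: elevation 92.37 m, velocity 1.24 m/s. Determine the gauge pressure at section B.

P₂ ≈ 433 kPa

Pressure head at A: ψ₁ = P₁/(ρg) = 430×1000 / (1000 × 9.81) = 43.83 m.
Velocity heads: v₁²/2g = 2.80²/19.62 = 0.400 m; v₂²/2g = 1.24²/19.62 = 0.078 m.
Total head H = z₁ + ψ₁ + v₁²/2g = 92.35 + 43.83 + 0.400 = 136.58 m.
ψ₂ = H − z₂ − v₂²/2g = 136.58 − 92.37 − 0.078 = 44.13 m.
P₂ = ρgψ₂ = 1000 × 9.81 × 44.13 ≈ 433 kPa.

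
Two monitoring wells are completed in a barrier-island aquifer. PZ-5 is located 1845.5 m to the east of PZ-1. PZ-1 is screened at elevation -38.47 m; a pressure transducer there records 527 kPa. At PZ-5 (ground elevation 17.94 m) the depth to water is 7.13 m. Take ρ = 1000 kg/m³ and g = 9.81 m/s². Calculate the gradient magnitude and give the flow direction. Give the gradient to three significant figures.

i ≈ 0.00241; groundwater flows toward the east

Pressure head at PZ-1: ψ = P/(ρg) = 527×1000 / (1000 × 9.81) = 53.72 m.
Total head at PZ-1: h = z + ψ = -38.47 + 53.72 = 15.25 m.
Total head at PZ-5: h = 17.94 − 7.13 = 10.81 m.
Head difference: h(PZ-1) − h(PZ-5) = 15.25 − 10.81 = 4.44 m.
Hydraulic gradient: i = |Δh| / L = 4.44 / 1845.5 = 0.00241.
Flow is from higher to lower head: from PZ-1 toward PZ-5, i.e. toward the east.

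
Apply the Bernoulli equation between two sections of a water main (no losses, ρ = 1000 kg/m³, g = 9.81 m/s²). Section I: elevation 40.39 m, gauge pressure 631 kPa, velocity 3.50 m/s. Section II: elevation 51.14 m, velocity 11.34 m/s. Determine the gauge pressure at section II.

Pressure head at I: ψ₁ = P₁/(ρg) = 631×1000 / (1000 × 9.81) = 64.32 m.
Velocity heads: v₁²/2g = 3.50²/19.62 = 0.624 m; v₂²/2g = 11.34²/19.62 = 6.554 m.
Total head H = z₁ + ψ₁ + v₁²/2g = 40.39 + 64.32 + 0.624 = 105.33 m.
ψ₂ = H − z₂ − v₂²/2g = 105.33 − 51.14 − 6.554 = 47.64 m.
P₂ = ρgψ₂ = 1000 × 9.81 × 47.64 ≈ 467 kPa.

P₂ ≈ 467 kPa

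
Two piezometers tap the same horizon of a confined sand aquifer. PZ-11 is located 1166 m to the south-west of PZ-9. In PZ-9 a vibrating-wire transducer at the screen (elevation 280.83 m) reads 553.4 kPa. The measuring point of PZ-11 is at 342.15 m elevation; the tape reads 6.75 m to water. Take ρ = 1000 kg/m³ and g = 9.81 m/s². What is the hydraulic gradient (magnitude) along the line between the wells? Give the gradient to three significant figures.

Pressure head at PZ-9: ψ = P/(ρg) = 553.4×1000 / (1000 × 9.81) = 56.41 m.
Total head at PZ-9: h = z + ψ = 280.83 + 56.41 = 337.24 m.
Total head at PZ-11: h = 342.15 − 6.75 = 335.40 m.
Head difference: h(PZ-9) − h(PZ-11) = 337.24 − 335.40 = 1.84 m.
Hydraulic gradient: i = |Δh| / L = 1.84 / 1166 = 0.00158.

i ≈ 0.00158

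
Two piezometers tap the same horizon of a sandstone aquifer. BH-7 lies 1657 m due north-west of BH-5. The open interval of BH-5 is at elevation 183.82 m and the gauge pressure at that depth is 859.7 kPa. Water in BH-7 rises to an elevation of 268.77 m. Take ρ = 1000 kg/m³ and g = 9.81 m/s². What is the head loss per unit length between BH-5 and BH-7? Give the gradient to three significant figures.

i ≈ 0.00162 m/m

Pressure head at BH-5: ψ = P/(ρg) = 859.7×1000 / (1000 × 9.81) = 87.64 m.
Total head at BH-5: h = z + ψ = 183.82 + 87.64 = 271.46 m.
Total head at BH-7: h = 268.77 m (water level in the piezometer is the total head).
Head difference: h(BH-5) − h(BH-7) = 271.46 − 268.77 = 2.69 m.
Hydraulic gradient: i = |Δh| / L = 2.69 / 1657 = 0.00162.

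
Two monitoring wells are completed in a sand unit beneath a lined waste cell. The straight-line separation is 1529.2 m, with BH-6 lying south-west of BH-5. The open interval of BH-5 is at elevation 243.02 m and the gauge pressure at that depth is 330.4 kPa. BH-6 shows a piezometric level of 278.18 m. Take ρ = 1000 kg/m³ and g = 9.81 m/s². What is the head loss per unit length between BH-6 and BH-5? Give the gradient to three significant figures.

i ≈ 0.000968 m/m

Pressure head at BH-5: ψ = P/(ρg) = 330.4×1000 / (1000 × 9.81) = 33.68 m.
Total head at BH-5: h = z + ψ = 243.02 + 33.68 = 276.70 m.
Total head at BH-6: h = 278.18 m (water level in the piezometer is the total head).
Head difference: h(BH-5) − h(BH-6) = 276.70 − 278.18 = -1.48 m.
Hydraulic gradient: i = |Δh| / L = 1.48 / 1529.2 = 0.000968.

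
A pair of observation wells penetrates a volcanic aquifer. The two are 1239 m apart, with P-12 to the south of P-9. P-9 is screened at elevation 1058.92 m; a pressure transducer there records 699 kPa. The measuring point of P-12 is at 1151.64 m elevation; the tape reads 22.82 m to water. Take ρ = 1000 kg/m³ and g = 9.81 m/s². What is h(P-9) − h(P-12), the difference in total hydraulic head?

Pressure head at P-9: ψ = P/(ρg) = 699×1000 / (1000 × 9.81) = 71.25 m.
Total head at P-9: h = z + ψ = 1058.92 + 71.25 = 1130.17 m.
Total head at P-12: h = 1151.64 − 22.82 = 1128.82 m.
Head difference: h(P-9) − h(P-12) = 1130.17 − 1128.82 = 1.35 m.

Δh ≈ 1.35 m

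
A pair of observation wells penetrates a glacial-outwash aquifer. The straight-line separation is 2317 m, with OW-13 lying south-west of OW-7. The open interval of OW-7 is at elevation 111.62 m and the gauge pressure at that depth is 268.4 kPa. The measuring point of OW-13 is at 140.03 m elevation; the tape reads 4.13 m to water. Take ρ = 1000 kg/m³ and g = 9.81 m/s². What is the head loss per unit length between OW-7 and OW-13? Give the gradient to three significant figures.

Pressure head at OW-7: ψ = P/(ρg) = 268.4×1000 / (1000 × 9.81) = 27.36 m.
Total head at OW-7: h = z + ψ = 111.62 + 27.36 = 138.98 m.
Total head at OW-13: h = 140.03 − 4.13 = 135.90 m.
Head difference: h(OW-7) − h(OW-13) = 138.98 − 135.90 = 3.08 m.
Hydraulic gradient: i = |Δh| / L = 3.08 / 2317 = 0.00133.

i ≈ 0.00133 m/m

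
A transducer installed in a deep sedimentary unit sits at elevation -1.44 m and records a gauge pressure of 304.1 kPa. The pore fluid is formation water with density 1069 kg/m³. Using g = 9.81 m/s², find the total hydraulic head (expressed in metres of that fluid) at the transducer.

ψ = P/(ρg) = 304.1×1000 / (1069 × 9.81) = 29.00 m.
h = z + ψ = -1.44 + 29.00 = 27.56 m.

h ≈ 27.56 m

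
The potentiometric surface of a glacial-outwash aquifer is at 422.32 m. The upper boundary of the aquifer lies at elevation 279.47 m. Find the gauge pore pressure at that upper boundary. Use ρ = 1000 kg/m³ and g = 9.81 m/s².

Pressure head at the aquifer top: ψ = h − z = 422.32 − 279.47 = 142.85 m.
P = ρgψ = 1000 × 9.81 × 142.85 = 1401358 Pa ≈ 1400 kPa.

P ≈ 1400 kPa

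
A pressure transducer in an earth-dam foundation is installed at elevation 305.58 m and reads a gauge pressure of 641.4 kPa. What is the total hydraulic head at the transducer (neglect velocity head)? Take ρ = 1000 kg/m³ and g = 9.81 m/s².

ψ = P/(ρg) = 641.4×1000 / (1000 × 9.81) = 65.38 m.
h = z + ψ = 305.58 + 65.38 = 370.96 m.

h ≈ 370.96 m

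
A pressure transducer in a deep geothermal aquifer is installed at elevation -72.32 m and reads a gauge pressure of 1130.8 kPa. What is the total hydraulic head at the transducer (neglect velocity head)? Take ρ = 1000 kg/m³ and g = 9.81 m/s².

ψ = P/(ρg) = 1130.8×1000 / (1000 × 9.81) = 115.27 m.
h = z + ψ = -72.32 + 115.27 = 42.95 m.

h ≈ 42.95 m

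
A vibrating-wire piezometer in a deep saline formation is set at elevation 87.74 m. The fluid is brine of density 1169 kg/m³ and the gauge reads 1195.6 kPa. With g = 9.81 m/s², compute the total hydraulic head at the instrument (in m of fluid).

h ≈ 192.00 m

ψ = P/(ρg) = 1195.6×1000 / (1169 × 9.81) = 104.26 m.
h = z + ψ = 87.74 + 104.26 = 192.00 m.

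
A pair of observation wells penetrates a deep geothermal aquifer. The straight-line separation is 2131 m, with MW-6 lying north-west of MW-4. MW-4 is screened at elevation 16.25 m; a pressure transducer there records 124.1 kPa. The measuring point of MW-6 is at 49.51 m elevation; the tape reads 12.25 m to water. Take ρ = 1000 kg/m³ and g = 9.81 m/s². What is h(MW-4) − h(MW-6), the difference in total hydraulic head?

Δh ≈ -8.36 m

Pressure head at MW-4: ψ = P/(ρg) = 124.1×1000 / (1000 × 9.81) = 12.65 m.
Total head at MW-4: h = z + ψ = 16.25 + 12.65 = 28.90 m.
Total head at MW-6: h = 49.51 − 12.25 = 37.26 m.
Head difference: h(MW-4) − h(MW-6) = 28.90 − 37.26 = -8.36 m.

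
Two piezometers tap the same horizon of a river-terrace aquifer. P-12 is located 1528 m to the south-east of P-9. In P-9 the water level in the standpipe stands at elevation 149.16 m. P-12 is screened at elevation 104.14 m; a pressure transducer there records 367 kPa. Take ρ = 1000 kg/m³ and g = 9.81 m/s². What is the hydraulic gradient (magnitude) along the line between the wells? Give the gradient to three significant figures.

i ≈ 0.00498

Total head at P-9: h = 149.16 m (water level in the piezometer is the total head).
Pressure head at P-12: ψ = P/(ρg) = 367×1000 / (1000 × 9.81) = 37.41 m.
Total head at P-12: h = z + ψ = 104.14 + 37.41 = 141.55 m.
Head difference: h(P-9) − h(P-12) = 149.16 − 141.55 = 7.61 m.
Hydraulic gradient: i = |Δh| / L = 7.61 / 1528 = 0.00498.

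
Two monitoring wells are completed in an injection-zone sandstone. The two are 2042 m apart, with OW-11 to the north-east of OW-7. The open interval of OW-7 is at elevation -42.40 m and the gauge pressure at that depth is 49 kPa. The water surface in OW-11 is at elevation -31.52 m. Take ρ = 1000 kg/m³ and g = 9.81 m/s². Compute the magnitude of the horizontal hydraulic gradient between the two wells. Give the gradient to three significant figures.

Pressure head at OW-7: ψ = P/(ρg) = 49×1000 / (1000 × 9.81) = 4.99 m.
Total head at OW-7: h = z + ψ = -42.40 + 4.99 = -37.41 m.
Total head at OW-11: h = -31.52 m (water level in the piezometer is the total head).
Head difference: h(OW-7) − h(OW-11) = -37.41 − (-31.52) = -5.89 m.
Hydraulic gradient: i = |Δh| / L = 5.89 / 2042 = 0.00288.

i ≈ 0.00288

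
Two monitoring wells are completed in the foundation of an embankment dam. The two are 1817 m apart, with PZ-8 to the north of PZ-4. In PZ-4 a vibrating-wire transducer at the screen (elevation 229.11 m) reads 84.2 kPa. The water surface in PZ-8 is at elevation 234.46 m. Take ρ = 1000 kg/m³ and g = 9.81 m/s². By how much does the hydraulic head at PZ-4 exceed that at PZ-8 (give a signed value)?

Δh ≈ 3.23 m

Pressure head at PZ-4: ψ = P/(ρg) = 84.2×1000 / (1000 × 9.81) = 8.58 m.
Total head at PZ-4: h = z + ψ = 229.11 + 8.58 = 237.69 m.
Total head at PZ-8: h = 234.46 m (water level in the piezometer is the total head).
Head difference: h(PZ-4) − h(PZ-8) = 237.69 − 234.46 = 3.23 m.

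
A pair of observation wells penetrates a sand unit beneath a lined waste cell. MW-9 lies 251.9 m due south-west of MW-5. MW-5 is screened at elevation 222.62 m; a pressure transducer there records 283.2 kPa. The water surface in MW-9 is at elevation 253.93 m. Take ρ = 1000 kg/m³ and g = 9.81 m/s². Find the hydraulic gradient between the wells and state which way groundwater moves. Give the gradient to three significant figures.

Pressure head at MW-5: ψ = P/(ρg) = 283.2×1000 / (1000 × 9.81) = 28.87 m.
Total head at MW-5: h = z + ψ = 222.62 + 28.87 = 251.49 m.
Total head at MW-9: h = 253.93 m (water level in the piezometer is the total head).
Head difference: h(MW-5) − h(MW-9) = 251.49 − 253.93 = -2.44 m.
Hydraulic gradient: i = |Δh| / L = 2.44 / 251.9 = 0.00969.
Flow is from higher to lower head: from MW-9 toward MW-5, i.e. toward the north-east.

i ≈ 0.00969; groundwater flows toward the north-east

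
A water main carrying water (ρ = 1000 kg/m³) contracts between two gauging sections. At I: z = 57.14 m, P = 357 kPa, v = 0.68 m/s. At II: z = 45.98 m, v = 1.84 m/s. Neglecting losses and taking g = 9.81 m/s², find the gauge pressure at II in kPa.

P₂ ≈ 465 kPa

Pressure head at I: ψ₁ = P₁/(ρg) = 357×1000 / (1000 × 9.81) = 36.39 m.
Velocity heads: v₁²/2g = 0.68²/19.62 = 0.024 m; v₂²/2g = 1.84²/19.62 = 0.173 m.
Total head H = z₁ + ψ₁ + v₁²/2g = 57.14 + 36.39 + 0.024 = 93.55 m.
ψ₂ = H − z₂ − v₂²/2g = 93.55 − 45.98 − 0.173 = 47.40 m.
P₂ = ρgψ₂ = 1000 × 9.81 × 47.40 ≈ 465 kPa.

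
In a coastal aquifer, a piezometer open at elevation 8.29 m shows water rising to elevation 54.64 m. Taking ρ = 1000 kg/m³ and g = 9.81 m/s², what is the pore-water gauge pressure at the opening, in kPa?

Pressure head ψ = h − z = 54.64 − 8.29 = 46.35 m.
P = ρgψ = 1000 × 9.81 × 46.35 = 454694 Pa ≈ 455 kPa.

P ≈ 455 kPa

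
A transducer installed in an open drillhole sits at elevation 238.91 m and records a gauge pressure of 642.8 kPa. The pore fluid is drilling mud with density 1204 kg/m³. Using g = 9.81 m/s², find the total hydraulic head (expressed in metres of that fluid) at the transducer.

ψ = P/(ρg) = 642.8×1000 / (1204 × 9.81) = 54.42 m.
h = z + ψ = 238.91 + 54.42 = 293.33 m.

h ≈ 293.33 m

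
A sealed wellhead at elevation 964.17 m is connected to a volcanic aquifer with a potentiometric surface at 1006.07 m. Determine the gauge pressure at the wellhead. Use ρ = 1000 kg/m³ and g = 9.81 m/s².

P ≈ 411 kPa

Head above the cap: Δh = 1006.07 − 964.17 = 41.90 m.
P = ρgΔh = 1000 × 9.81 × 41.90 = 411039 Pa ≈ 411 kPa.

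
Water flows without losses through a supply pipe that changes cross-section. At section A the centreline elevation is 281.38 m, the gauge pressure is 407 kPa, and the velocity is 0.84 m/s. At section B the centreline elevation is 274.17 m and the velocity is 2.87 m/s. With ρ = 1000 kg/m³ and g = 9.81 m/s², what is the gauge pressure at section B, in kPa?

Pressure head at A: ψ₁ = P₁/(ρg) = 407×1000 / (1000 × 9.81) = 41.49 m.
Velocity heads: v₁²/2g = 0.84²/19.62 = 0.036 m; v₂²/2g = 2.87²/19.62 = 0.420 m.
Total head H = z₁ + ψ₁ + v₁²/2g = 281.38 + 41.49 + 0.036 = 322.91 m.
ψ₂ = H − z₂ − v₂²/2g = 322.91 − 274.17 − 0.420 = 48.32 m.
P₂ = ρgψ₂ = 1000 × 9.81 × 48.32 ≈ 474 kPa.

P₂ ≈ 474 kPa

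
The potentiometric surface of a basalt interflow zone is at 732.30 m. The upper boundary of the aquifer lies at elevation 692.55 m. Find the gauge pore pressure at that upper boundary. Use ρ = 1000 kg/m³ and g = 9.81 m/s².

P ≈ 390 kPa

Pressure head at the aquifer top: ψ = h − z = 732.30 − 692.55 = 39.75 m.
P = ρgψ = 1000 × 9.81 × 39.75 = 389948 Pa ≈ 390 kPa.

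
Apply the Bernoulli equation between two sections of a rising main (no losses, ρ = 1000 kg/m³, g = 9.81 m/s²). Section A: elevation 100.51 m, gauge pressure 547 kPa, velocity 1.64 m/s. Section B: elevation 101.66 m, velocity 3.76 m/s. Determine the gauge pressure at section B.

Pressure head at A: ψ₁ = P₁/(ρg) = 547×1000 / (1000 × 9.81) = 55.76 m.
Velocity heads: v₁²/2g = 1.64²/19.62 = 0.137 m; v₂²/2g = 3.76²/19.62 = 0.721 m.
Total head H = z₁ + ψ₁ + v₁²/2g = 100.51 + 55.76 + 0.137 = 156.41 m.
ψ₂ = H − z₂ − v₂²/2g = 156.41 − 101.66 − 0.721 = 54.03 m.
P₂ = ρgψ₂ = 1000 × 9.81 × 54.03 ≈ 530 kPa.

P₂ ≈ 530 kPa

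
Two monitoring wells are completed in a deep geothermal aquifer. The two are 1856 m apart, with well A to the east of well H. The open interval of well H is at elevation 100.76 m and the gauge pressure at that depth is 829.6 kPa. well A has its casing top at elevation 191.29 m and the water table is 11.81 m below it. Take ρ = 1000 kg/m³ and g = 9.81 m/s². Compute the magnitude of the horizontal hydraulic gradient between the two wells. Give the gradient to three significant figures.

i ≈ 0.00315

Pressure head at well H: ψ = P/(ρg) = 829.6×1000 / (1000 × 9.81) = 84.57 m.
Total head at well H: h = z + ψ = 100.76 + 84.57 = 185.33 m.
Total head at well A: h = 191.29 − 11.81 = 179.48 m.
Head difference: h(well H) − h(well A) = 185.33 − 179.48 = 5.85 m.
Hydraulic gradient: i = |Δh| / L = 5.85 / 1856 = 0.00315.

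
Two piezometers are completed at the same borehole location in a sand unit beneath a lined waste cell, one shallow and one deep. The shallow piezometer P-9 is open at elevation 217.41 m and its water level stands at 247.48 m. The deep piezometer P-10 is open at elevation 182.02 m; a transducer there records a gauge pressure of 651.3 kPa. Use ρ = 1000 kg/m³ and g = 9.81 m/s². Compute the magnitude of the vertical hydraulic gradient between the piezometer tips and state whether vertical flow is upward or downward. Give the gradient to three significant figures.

|i_v| ≈ 0.0263; vertical flow is upward

Total head at P-9: h = 247.48 m (water level in the standpipe).
Pressure head at P-10: ψ = P/(ρg) = 651.3×1000 / (1000 × 9.81) = 66.39 m.
Total head at P-10: h = z + ψ = 182.02 + 66.39 = 248.41 m.
Δh = h(P-9) − h(P-10) = 247.48 − 248.41 = -0.93 m.
Vertical separation Δz = 217.41 − 182.02 = 35.39 m.
|i_v| = |Δh| / Δz = 0.93 / 35.39 = 0.0263.
Head is higher in the deep piezometer, so vertical flow is upward (discharge condition).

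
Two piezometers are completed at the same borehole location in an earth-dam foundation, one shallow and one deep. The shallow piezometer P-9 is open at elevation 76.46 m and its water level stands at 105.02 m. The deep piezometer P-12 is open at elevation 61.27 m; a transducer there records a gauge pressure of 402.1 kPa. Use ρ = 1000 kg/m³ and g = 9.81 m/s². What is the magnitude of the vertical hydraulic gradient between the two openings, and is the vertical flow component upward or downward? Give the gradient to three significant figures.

Total head at P-9: h = 105.02 m (water level in the standpipe).
Pressure head at P-12: ψ = P/(ρg) = 402.1×1000 / (1000 × 9.81) = 40.99 m.
Total head at P-12: h = z + ψ = 61.27 + 40.99 = 102.26 m.
Δh = h(P-9) − h(P-12) = 105.02 − 102.26 = 2.76 m.
Vertical separation Δz = 76.46 − 61.27 = 15.19 m.
|i_v| = |Δh| / Δz = 2.76 / 15.19 = 0.182.
Head is higher in the shallow piezometer, so vertical flow is downward (recharge condition).

|i_v| ≈ 0.182; vertical flow is downward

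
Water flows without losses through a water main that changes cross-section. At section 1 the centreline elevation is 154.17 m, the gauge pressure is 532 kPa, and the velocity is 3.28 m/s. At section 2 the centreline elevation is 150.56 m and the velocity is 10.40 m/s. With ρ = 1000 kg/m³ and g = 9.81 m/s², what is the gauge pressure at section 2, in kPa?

Pressure head at 1: ψ₁ = P₁/(ρg) = 532×1000 / (1000 × 9.81) = 54.23 m.
Velocity heads: v₁²/2g = 3.28²/19.62 = 0.548 m; v₂²/2g = 10.40²/19.62 = 5.513 m.
Total head H = z₁ + ψ₁ + v₁²/2g = 154.17 + 54.23 + 0.548 = 208.95 m.
ψ₂ = H − z₂ − v₂²/2g = 208.95 − 150.56 − 5.513 = 52.88 m.
P₂ = ρgψ₂ = 1000 × 9.81 × 52.88 ≈ 519 kPa.

P₂ ≈ 519 kPa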